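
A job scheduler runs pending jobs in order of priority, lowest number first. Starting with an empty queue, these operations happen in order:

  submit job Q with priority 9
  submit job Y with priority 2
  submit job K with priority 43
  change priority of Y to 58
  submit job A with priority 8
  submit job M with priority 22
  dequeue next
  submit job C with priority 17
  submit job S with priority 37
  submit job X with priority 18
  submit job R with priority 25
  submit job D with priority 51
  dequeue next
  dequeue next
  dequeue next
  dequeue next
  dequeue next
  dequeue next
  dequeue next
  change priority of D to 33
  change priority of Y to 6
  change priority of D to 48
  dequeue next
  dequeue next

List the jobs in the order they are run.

A → Q → C → X → M → R → S → K → Y → D

add Q (priority 9) → {Q:9}
add Y (priority 2) → {Y:2, Q:9}
add K (priority 43) → {Y:2, Q:9, K:43}
update Y to priority 58 → {Q:9, K:43, Y:58}
add A (priority 8) → {A:8, Q:9, K:43, Y:58}
add M (priority 22) → {A:8, Q:9, M:22, K:43, Y:58}
dequeue next → A; now {Q:9, M:22, K:43, Y:58}
add C (priority 17) → {Q:9, C:17, M:22, K:43, Y:58}
add S (priority 37) → {Q:9, C:17, M:22, S:37, K:43, Y:58}
add X (priority 18) → {Q:9, C:17, X:18, M:22, S:37, K:43, Y:58}
add R (priority 25) → {Q:9, C:17, X:18, M:22, R:25, S:37, K:43, Y:58}
add D (priority 51) → {Q:9, C:17, X:18, M:22, R:25, S:37, K:43, D:51, Y:58}
dequeue next → Q; now {C:17, X:18, M:22, R:25, S:37, K:43, D:51, Y:58}
dequeue next → C; now {X:18, M:22, R:25, S:37, K:43, D:51, Y:58}
dequeue next → X; now {M:22, R:25, S:37, K:43, D:51, Y:58}
dequeue next → M; now {R:25, S:37, K:43, D:51, Y:58}
dequeue next → R; now {S:37, K:43, D:51, Y:58}
dequeue next → S; now {K:43, D:51, Y:58}
dequeue next → K; now {D:51, Y:58}
update D to priority 33 → {D:33, Y:58}
update Y to priority 6 → {Y:6, D:33}
update D to priority 48 → {Y:6, D:48}
dequeue next → Y; now {D:48}
dequeue next → D; now {}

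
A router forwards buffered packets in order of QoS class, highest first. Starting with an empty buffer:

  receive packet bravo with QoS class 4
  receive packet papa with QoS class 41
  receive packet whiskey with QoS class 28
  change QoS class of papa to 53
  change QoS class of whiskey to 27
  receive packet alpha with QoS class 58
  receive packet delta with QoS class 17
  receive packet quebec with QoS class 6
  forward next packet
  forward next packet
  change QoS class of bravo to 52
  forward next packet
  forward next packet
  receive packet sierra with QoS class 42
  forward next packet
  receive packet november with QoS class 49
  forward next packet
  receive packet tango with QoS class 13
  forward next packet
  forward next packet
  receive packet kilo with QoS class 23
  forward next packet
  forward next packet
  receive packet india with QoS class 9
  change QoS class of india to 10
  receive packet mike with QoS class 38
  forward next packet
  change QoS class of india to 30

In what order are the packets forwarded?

alpha → papa → bravo → whiskey → sierra → november → delta → tango → kilo → quebec → mike

add bravo (QoS class 4) → {bravo:4}
add papa (QoS class 41) → {papa:41, bravo:4}
add whiskey (QoS class 28) → {papa:41, whiskey:28, bravo:4}
update papa to QoS class 53 → {papa:53, whiskey:28, bravo:4}
update whiskey to QoS class 27 → {papa:53, whiskey:27, bravo:4}
add alpha (QoS class 58) → {alpha:58, papa:53, whiskey:27, bravo:4}
add delta (QoS class 17) → {alpha:58, papa:53, whiskey:27, delta:17, bravo:4}
add quebec (QoS class 6) → {alpha:58, papa:53, whiskey:27, delta:17, quebec:6, bravo:4}
forward next packet → alpha; now {papa:53, whiskey:27, delta:17, quebec:6, bravo:4}
forward next packet → papa; now {whiskey:27, delta:17, quebec:6, bravo:4}
update bravo to QoS class 52 → {bravo:52, whiskey:27, delta:17, quebec:6}
forward next packet → bravo; now {whiskey:27, delta:17, quebec:6}
forward next packet → whiskey; now {delta:17, quebec:6}
add sierra (QoS class 42) → {sierra:42, delta:17, quebec:6}
forward next packet → sierra; now {delta:17, quebec:6}
add november (QoS class 49) → {november:49, delta:17, quebec:6}
forward next packet → november; now {delta:17, quebec:6}
add tango (QoS class 13) → {delta:17, tango:13, quebec:6}
forward next packet → delta; now {tango:13, quebec:6}
forward next packet → tango; now {quebec:6}
add kilo (QoS class 23) → {kilo:23, quebec:6}
forward next packet → kilo; now {quebec:6}
forward next packet → quebec; now {}
add india (QoS class 9) → {india:9}
update india to QoS class 10 → {india:10}
add mike (QoS class 38) → {mike:38, india:10}
forward next packet → mike; now {india:10}
update india to QoS class 30 → {india:30}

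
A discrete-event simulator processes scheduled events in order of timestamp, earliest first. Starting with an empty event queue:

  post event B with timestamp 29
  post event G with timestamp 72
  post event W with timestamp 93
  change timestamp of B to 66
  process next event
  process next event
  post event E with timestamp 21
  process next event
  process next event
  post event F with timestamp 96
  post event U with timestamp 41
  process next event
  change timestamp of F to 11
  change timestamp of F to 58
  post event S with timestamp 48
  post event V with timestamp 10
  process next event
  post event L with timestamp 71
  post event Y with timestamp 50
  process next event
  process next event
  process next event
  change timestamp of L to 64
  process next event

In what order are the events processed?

add B (timestamp 29) → {B:29}
add G (timestamp 72) → {B:29, G:72}
add W (timestamp 93) → {B:29, G:72, W:93}
update B to timestamp 66 → {B:66, G:72, W:93}
process next event → B; now {G:72, W:93}
process next event → G; now {W:93}
add E (timestamp 21) → {E:21, W:93}
process next event → E; now {W:93}
process next event → W; now {}
add F (timestamp 96) → {F:96}
add U (timestamp 41) → {U:41, F:96}
process next event → U; now {F:96}
update F to timestamp 11 → {F:11}
update F to timestamp 58 → {F:58}
add S (timestamp 48) → {S:48, F:58}
add V (timestamp 10) → {V:10, S:48, F:58}
process next event → V; now {S:48, F:58}
add L (timestamp 71) → {S:48, F:58, L:71}
add Y (timestamp 50) → {S:48, Y:50, F:58, L:71}
process next event → S; now {Y:50, F:58, L:71}
process next event → Y; now {F:58, L:71}
process next event → F; now {L:71}
update L to timestamp 64 → {L:64}
process next event → L; now {}

B → G → E → W → U → V → S → Y → F → L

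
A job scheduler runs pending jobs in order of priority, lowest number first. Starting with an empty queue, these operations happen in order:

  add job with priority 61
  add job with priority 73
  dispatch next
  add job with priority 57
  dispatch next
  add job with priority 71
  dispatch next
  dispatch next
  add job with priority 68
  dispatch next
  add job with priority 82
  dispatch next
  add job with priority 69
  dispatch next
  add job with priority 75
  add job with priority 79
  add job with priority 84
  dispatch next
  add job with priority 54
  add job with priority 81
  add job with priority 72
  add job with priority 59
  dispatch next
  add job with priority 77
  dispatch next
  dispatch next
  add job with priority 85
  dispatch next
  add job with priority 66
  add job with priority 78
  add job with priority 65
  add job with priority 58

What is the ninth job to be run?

insert 61 → {61}
insert 73 → {61, 73}
dispatch next → 61; now {73}
insert 57 → {57, 73}
dispatch next → 57; now {73}
insert 71 → {71, 73}
dispatch next → 71; now {73}
dispatch next → 73; now {}
insert 68 → {68}
dispatch next → 68; now {}
insert 82 → {82}
dispatch next → 82; now {}
insert 69 → {69}
dispatch next → 69; now {}
insert 75 → {75}
insert 79 → {75, 79}
insert 84 → {75, 79, 84}
dispatch next → 75; now {79, 84}
insert 54 → {54, 79, 84}
insert 81 → {54, 79, 81, 84}
insert 72 → {54, 72, 79, 81, 84}
insert 59 → {54, 59, 72, 79, 81, 84}
dispatch next → 54; now {59, 72, 79, 81, 84}
insert 77 → {59, 72, 77, 79, 81, 84}
dispatch next → 59; now {72, 77, 79, 81, 84}
dispatch next → 72; now {77, 79, 81, 84}
insert 85 → {77, 79, 81, 84, 85}
dispatch next → 77; now {79, 81, 84, 85}
insert 66 → {66, 79, 81, 84, 85}
insert 78 → {66, 78, 79, 81, 84, 85}
insert 65 → {65, 66, 78, 79, 81, 84, 85}
insert 58 → {58, 65, 66, 78, 79, 81, 84, 85}

54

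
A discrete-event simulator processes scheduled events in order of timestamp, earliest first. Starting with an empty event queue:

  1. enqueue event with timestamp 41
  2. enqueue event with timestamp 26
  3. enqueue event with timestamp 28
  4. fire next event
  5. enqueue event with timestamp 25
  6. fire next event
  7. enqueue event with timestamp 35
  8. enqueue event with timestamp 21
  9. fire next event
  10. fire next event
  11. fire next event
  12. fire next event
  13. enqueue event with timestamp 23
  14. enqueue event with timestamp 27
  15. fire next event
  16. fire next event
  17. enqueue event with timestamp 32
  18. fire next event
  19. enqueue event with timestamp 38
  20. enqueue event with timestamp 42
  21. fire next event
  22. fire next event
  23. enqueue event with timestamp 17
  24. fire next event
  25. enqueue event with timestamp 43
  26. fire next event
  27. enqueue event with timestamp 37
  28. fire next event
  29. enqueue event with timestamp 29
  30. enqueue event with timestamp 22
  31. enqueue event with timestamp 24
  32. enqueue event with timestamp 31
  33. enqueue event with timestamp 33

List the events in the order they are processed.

26 → 25 → 21 → 28 → 35 → 41 → 23 → 27 → 32 → 38 → 42 → 17 → 43 → 37

insert 41 → {41}
insert 26 → {26, 41}
insert 28 → {26, 28, 41}
fire next event → 26; now {28, 41}
insert 25 → {25, 28, 41}
fire next event → 25; now {28, 41}
insert 35 → {28, 35, 41}
insert 21 → {21, 28, 35, 41}
fire next event → 21; now {28, 35, 41}
fire next event → 28; now {35, 41}
fire next event → 35; now {41}
fire next event → 41; now {}
insert 23 → {23}
insert 27 → {23, 27}
fire next event → 23; now {27}
fire next event → 27; now {}
insert 32 → {32}
fire next event → 32; now {}
insert 38 → {38}
insert 42 → {38, 42}
fire next event → 38; now {42}
fire next event → 42; now {}
insert 17 → {17}
fire next event → 17; now {}
insert 43 → {43}
fire next event → 43; now {}
insert 37 → {37}
fire next event → 37; now {}
insert 29 → {29}
insert 22 → {22, 29}
insert 24 → {22, 24, 29}
insert 31 → {22, 24, 29, 31}
insert 33 → {22, 24, 29, 31, 33}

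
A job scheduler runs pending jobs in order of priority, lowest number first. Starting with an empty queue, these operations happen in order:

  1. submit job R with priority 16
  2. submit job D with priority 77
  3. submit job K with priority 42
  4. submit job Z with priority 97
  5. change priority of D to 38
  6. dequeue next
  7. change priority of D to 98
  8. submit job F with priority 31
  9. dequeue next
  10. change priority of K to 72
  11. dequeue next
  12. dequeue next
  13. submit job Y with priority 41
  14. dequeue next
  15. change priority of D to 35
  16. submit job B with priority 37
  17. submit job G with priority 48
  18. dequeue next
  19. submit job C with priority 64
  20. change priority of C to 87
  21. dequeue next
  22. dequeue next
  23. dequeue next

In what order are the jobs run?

add R (priority 16) → {R:16}
add D (priority 77) → {R:16, D:77}
add K (priority 42) → {R:16, K:42, D:77}
add Z (priority 97) → {R:16, K:42, D:77, Z:97}
update D to priority 38 → {R:16, D:38, K:42, Z:97}
dequeue next → R; now {D:38, K:42, Z:97}
update D to priority 98 → {K:42, Z:97, D:98}
add F (priority 31) → {F:31, K:42, Z:97, D:98}
dequeue next → F; now {K:42, Z:97, D:98}
update K to priority 72 → {K:72, Z:97, D:98}
dequeue next → K; now {Z:97, D:98}
dequeue next → Z; now {D:98}
add Y (priority 41) → {Y:41, D:98}
dequeue next → Y; now {D:98}
update D to priority 35 → {D:35}
add B (priority 37) → {D:35, B:37}
add G (priority 48) → {D:35, B:37, G:48}
dequeue next → D; now {B:37, G:48}
add C (priority 64) → {B:37, G:48, C:64}
update C to priority 87 → {B:37, G:48, C:87}
dequeue next → B; now {G:48, C:87}
dequeue next → G; now {C:87}
dequeue next → C; now {}

R, F, K, Z, Y, D, B, G, C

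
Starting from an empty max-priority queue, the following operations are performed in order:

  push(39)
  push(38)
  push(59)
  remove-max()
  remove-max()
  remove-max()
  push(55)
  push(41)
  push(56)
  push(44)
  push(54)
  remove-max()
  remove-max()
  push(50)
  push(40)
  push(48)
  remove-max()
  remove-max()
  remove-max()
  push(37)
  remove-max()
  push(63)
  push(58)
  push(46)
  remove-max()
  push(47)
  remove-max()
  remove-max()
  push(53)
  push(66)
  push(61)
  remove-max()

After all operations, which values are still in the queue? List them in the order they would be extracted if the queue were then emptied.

61 → 53 → 46 → 41 → 40 → 37

insert 39 → {39}
insert 38 → {39, 38}
insert 59 → {59, 39, 38}
remove-max → 59; now {39, 38}
remove-max → 39; now {38}
remove-max → 38; now {}
insert 55 → {55}
insert 41 → {55, 41}
insert 56 → {56, 55, 41}
insert 44 → {56, 55, 44, 41}
insert 54 → {56, 55, 54, 44, 41}
remove-max → 56; now {55, 54, 44, 41}
remove-max → 55; now {54, 44, 41}
insert 50 → {54, 50, 44, 41}
insert 40 → {54, 50, 44, 41, 40}
insert 48 → {54, 50, 48, 44, 41, 40}
remove-max → 54; now {50, 48, 44, 41, 40}
remove-max → 50; now {48, 44, 41, 40}
remove-max → 48; now {44, 41, 40}
insert 37 → {44, 41, 40, 37}
remove-max → 44; now {41, 40, 37}
insert 63 → {63, 41, 40, 37}
insert 58 → {63, 58, 41, 40, 37}
insert 46 → {63, 58, 46, 41, 40, 37}
remove-max → 63; now {58, 46, 41, 40, 37}
insert 47 → {58, 47, 46, 41, 40, 37}
remove-max → 58; now {47, 46, 41, 40, 37}
remove-max → 47; now {46, 41, 40, 37}
insert 53 → {53, 46, 41, 40, 37}
insert 66 → {66, 53, 46, 41, 40, 37}
insert 61 → {66, 61, 53, 46, 41, 40, 37}
remove-max → 66; now {61, 53, 46, 41, 40, 37}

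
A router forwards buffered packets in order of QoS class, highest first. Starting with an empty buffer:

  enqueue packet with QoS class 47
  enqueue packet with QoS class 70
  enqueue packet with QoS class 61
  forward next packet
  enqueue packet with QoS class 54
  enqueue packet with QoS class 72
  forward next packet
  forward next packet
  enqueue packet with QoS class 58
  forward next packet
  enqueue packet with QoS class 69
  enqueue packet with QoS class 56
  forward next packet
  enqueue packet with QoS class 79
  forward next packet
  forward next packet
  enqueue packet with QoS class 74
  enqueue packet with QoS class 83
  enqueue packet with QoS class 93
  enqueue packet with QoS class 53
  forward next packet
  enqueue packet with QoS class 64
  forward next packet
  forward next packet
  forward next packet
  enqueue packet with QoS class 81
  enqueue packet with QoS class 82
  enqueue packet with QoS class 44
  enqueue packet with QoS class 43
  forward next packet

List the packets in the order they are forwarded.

insert 47 → {47}
insert 70 → {70, 47}
insert 61 → {70, 61, 47}
forward next packet → 70; now {61, 47}
insert 54 → {61, 54, 47}
insert 72 → {72, 61, 54, 47}
forward next packet → 72; now {61, 54, 47}
forward next packet → 61; now {54, 47}
insert 58 → {58, 54, 47}
forward next packet → 58; now {54, 47}
insert 69 → {69, 54, 47}
insert 56 → {69, 56, 54, 47}
forward next packet → 69; now {56, 54, 47}
insert 79 → {79, 56, 54, 47}
forward next packet → 79; now {56, 54, 47}
forward next packet → 56; now {54, 47}
insert 74 → {74, 54, 47}
insert 83 → {83, 74, 54, 47}
insert 93 → {93, 83, 74, 54, 47}
insert 53 → {93, 83, 74, 54, 53, 47}
forward next packet → 93; now {83, 74, 54, 53, 47}
insert 64 → {83, 74, 64, 54, 53, 47}
forward next packet → 83; now {74, 64, 54, 53, 47}
forward next packet → 74; now {64, 54, 53, 47}
forward next packet → 64; now {54, 53, 47}
insert 81 → {81, 54, 53, 47}
insert 82 → {82, 81, 54, 53, 47}
insert 44 → {82, 81, 54, 53, 47, 44}
insert 43 → {82, 81, 54, 53, 47, 44, 43}
forward next packet → 82; now {81, 54, 53, 47, 44, 43}

70 → 72 → 61 → 58 → 69 → 79 → 56 → 93 → 83 → 74 → 64 → 82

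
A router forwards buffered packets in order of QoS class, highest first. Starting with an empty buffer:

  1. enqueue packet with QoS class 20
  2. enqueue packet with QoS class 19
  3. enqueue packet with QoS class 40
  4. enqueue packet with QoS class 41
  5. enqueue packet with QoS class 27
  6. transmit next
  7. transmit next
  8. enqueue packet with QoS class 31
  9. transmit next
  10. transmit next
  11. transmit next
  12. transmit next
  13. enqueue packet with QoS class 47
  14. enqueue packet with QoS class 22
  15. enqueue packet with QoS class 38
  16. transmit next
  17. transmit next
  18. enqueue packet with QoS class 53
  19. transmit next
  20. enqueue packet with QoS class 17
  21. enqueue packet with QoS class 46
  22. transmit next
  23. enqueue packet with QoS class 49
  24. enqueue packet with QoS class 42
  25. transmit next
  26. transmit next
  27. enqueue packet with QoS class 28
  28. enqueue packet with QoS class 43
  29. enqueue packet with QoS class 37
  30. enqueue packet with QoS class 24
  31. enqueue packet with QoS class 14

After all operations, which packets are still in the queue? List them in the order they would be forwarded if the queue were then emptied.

[43, 37, 28, 24, 22, 17, 14]

insert 20 → {20}
insert 19 → {20, 19}
insert 40 → {40, 20, 19}
insert 41 → {41, 40, 20, 19}
insert 27 → {41, 40, 27, 20, 19}
transmit next → 41; now {40, 27, 20, 19}
transmit next → 40; now {27, 20, 19}
insert 31 → {31, 27, 20, 19}
transmit next → 31; now {27, 20, 19}
transmit next → 27; now {20, 19}
transmit next → 20; now {19}
transmit next → 19; now {}
insert 47 → {47}
insert 22 → {47, 22}
insert 38 → {47, 38, 22}
transmit next → 47; now {38, 22}
transmit next → 38; now {22}
insert 53 → {53, 22}
transmit next → 53; now {22}
insert 17 → {22, 17}
insert 46 → {46, 22, 17}
transmit next → 46; now {22, 17}
insert 49 → {49, 22, 17}
insert 42 → {49, 42, 22, 17}
transmit next → 49; now {42, 22, 17}
transmit next → 42; now {22, 17}
insert 28 → {28, 22, 17}
insert 43 → {43, 28, 22, 17}
insert 37 → {43, 37, 28, 22, 17}
insert 24 → {43, 37, 28, 24, 22, 17}
insert 14 → {43, 37, 28, 24, 22, 17, 14}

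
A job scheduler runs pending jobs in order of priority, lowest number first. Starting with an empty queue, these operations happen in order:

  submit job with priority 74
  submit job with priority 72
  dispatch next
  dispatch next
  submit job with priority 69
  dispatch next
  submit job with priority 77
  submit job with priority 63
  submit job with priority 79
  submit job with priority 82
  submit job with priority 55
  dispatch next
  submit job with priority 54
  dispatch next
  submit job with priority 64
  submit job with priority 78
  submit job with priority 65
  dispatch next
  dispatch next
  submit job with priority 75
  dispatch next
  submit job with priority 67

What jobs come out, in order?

insert 74 → {74}
insert 72 → {72, 74}
dispatch next → 72; now {74}
dispatch next → 74; now {}
insert 69 → {69}
dispatch next → 69; now {}
insert 77 → {77}
insert 63 → {63, 77}
insert 79 → {63, 77, 79}
insert 82 → {63, 77, 79, 82}
insert 55 → {55, 63, 77, 79, 82}
dispatch next → 55; now {63, 77, 79, 82}
insert 54 → {54, 63, 77, 79, 82}
dispatch next → 54; now {63, 77, 79, 82}
insert 64 → {63, 64, 77, 79, 82}
insert 78 → {63, 64, 77, 78, 79, 82}
insert 65 → {63, 64, 65, 77, 78, 79, 82}
dispatch next → 63; now {64, 65, 77, 78, 79, 82}
dispatch next → 64; now {65, 77, 78, 79, 82}
insert 75 → {65, 75, 77, 78, 79, 82}
dispatch next → 65; now {75, 77, 78, 79, 82}
insert 67 → {67, 75, 77, 78, 79, 82}

72 → 74 → 69 → 55 → 54 → 63 → 64 → 65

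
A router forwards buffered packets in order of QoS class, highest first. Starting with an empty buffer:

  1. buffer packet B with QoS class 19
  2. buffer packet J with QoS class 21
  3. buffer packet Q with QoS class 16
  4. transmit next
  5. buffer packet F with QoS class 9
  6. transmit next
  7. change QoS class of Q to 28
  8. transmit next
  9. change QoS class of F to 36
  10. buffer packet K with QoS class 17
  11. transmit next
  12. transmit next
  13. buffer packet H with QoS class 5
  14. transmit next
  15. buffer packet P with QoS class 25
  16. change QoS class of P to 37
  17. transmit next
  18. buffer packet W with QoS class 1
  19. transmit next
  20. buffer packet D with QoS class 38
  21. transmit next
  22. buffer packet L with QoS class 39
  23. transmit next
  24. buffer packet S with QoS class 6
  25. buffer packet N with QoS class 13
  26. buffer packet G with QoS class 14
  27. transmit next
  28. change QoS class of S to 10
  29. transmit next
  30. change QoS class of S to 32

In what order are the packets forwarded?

J, B, Q, F, K, H, P, W, D, L, G, N

add B (QoS class 19) → {B:19}
add J (QoS class 21) → {J:21, B:19}
add Q (QoS class 16) → {J:21, B:19, Q:16}
transmit next → J; now {B:19, Q:16}
add F (QoS class 9) → {B:19, Q:16, F:9}
transmit next → B; now {Q:16, F:9}
update Q to QoS class 28 → {Q:28, F:9}
transmit next → Q; now {F:9}
update F to QoS class 36 → {F:36}
add K (QoS class 17) → {F:36, K:17}
transmit next → F; now {K:17}
transmit next → K; now {}
add H (QoS class 5) → {H:5}
transmit next → H; now {}
add P (QoS class 25) → {P:25}
update P to QoS class 37 → {P:37}
transmit next → P; now {}
add W (QoS class 1) → {W:1}
transmit next → W; now {}
add D (QoS class 38) → {D:38}
transmit next → D; now {}
add L (QoS class 39) → {L:39}
transmit next → L; now {}
add S (QoS class 6) → {S:6}
add N (QoS class 13) → {N:13, S:6}
add G (QoS class 14) → {G:14, N:13, S:6}
transmit next → G; now {N:13, S:6}
update S to QoS class 10 → {N:13, S:10}
transmit next → N; now {S:10}
update S to QoS class 32 → {S:32}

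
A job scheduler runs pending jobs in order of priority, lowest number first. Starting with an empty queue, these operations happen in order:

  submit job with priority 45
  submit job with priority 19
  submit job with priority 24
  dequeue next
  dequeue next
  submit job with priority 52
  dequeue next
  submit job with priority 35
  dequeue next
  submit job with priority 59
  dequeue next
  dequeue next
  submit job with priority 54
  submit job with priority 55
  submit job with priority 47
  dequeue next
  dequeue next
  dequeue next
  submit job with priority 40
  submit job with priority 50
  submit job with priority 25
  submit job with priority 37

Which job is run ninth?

insert 45 → {45}
insert 19 → {19, 45}
insert 24 → {19, 24, 45}
dequeue next → 19; now {24, 45}
dequeue next → 24; now {45}
insert 52 → {45, 52}
dequeue next → 45; now {52}
insert 35 → {35, 52}
dequeue next → 35; now {52}
insert 59 → {52, 59}
dequeue next → 52; now {59}
dequeue next → 59; now {}
insert 54 → {54}
insert 55 → {54, 55}
insert 47 → {47, 54, 55}
dequeue next → 47; now {54, 55}
dequeue next → 54; now {55}
dequeue next → 55; now {}
insert 40 → {40}
insert 50 → {40, 50}
insert 25 → {25, 40, 50}
insert 37 → {25, 37, 40, 50}

55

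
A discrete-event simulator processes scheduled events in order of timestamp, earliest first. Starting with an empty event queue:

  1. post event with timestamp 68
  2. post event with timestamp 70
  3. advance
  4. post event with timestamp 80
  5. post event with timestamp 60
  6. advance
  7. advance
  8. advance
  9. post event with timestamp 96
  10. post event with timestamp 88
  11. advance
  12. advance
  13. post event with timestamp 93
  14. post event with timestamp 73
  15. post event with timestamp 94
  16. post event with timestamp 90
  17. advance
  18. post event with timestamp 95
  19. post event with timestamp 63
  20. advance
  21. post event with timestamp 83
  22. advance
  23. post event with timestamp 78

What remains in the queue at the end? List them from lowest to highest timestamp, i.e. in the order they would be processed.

[78, 90, 93, 94, 95]

insert 68 → {68}
insert 70 → {68, 70}
advance → 68; now {70}
insert 80 → {70, 80}
insert 60 → {60, 70, 80}
advance → 60; now {70, 80}
advance → 70; now {80}
advance → 80; now {}
insert 96 → {96}
insert 88 → {88, 96}
advance → 88; now {96}
advance → 96; now {}
insert 93 → {93}
insert 73 → {73, 93}
insert 94 → {73, 93, 94}
insert 90 → {73, 90, 93, 94}
advance → 73; now {90, 93, 94}
insert 95 → {90, 93, 94, 95}
insert 63 → {63, 90, 93, 94, 95}
advance → 63; now {90, 93, 94, 95}
insert 83 → {83, 90, 93, 94, 95}
advance → 83; now {90, 93, 94, 95}
insert 78 → {78, 90, 93, 94, 95}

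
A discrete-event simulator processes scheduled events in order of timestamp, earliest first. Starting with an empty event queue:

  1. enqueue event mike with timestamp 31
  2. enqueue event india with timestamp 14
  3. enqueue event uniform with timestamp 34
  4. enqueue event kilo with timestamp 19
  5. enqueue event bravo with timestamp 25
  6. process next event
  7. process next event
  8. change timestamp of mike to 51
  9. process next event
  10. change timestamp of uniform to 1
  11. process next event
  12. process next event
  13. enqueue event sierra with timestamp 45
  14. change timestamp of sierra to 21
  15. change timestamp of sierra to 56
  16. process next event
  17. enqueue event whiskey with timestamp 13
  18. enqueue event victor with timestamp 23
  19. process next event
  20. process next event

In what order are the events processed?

add mike (timestamp 31) → {mike:31}
add india (timestamp 14) → {india:14, mike:31}
add uniform (timestamp 34) → {india:14, mike:31, uniform:34}
add kilo (timestamp 19) → {india:14, kilo:19, mike:31, uniform:34}
add bravo (timestamp 25) → {india:14, kilo:19, bravo:25, mike:31, uniform:34}
process next event → india; now {kilo:19, bravo:25, mike:31, uniform:34}
process next event → kilo; now {bravo:25, mike:31, uniform:34}
update mike to timestamp 51 → {bravo:25, uniform:34, mike:51}
process next event → bravo; now {uniform:34, mike:51}
update uniform to timestamp 1 → {uniform:1, mike:51}
process next event → uniform; now {mike:51}
process next event → mike; now {}
add sierra (timestamp 45) → {sierra:45}
update sierra to timestamp 21 → {sierra:21}
update sierra to timestamp 56 → {sierra:56}
process next event → sierra; now {}
add whiskey (timestamp 13) → {whiskey:13}
add victor (timestamp 23) → {whiskey:13, victor:23}
process next event → whiskey; now {victor:23}
process next event → victor; now {}

[india, kilo, bravo, uniform, mike, sierra, whiskey, victor]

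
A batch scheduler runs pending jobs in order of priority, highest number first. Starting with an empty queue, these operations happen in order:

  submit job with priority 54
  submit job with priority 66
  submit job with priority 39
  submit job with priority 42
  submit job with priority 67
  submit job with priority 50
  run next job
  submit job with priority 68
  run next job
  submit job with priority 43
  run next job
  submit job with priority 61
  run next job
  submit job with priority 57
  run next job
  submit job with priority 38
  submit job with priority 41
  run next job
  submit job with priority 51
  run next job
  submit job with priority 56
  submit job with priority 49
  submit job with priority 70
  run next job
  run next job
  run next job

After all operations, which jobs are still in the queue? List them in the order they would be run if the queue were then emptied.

49 → 43 → 42 → 41 → 39 → 38

insert 54 → {54}
insert 66 → {66, 54}
insert 39 → {66, 54, 39}
insert 42 → {66, 54, 42, 39}
insert 67 → {67, 66, 54, 42, 39}
insert 50 → {67, 66, 54, 50, 42, 39}
run next job → 67; now {66, 54, 50, 42, 39}
insert 68 → {68, 66, 54, 50, 42, 39}
run next job → 68; now {66, 54, 50, 42, 39}
insert 43 → {66, 54, 50, 43, 42, 39}
run next job → 66; now {54, 50, 43, 42, 39}
insert 61 → {61, 54, 50, 43, 42, 39}
run next job → 61; now {54, 50, 43, 42, 39}
insert 57 → {57, 54, 50, 43, 42, 39}
run next job → 57; now {54, 50, 43, 42, 39}
insert 38 → {54, 50, 43, 42, 39, 38}
insert 41 → {54, 50, 43, 42, 41, 39, 38}
run next job → 54; now {50, 43, 42, 41, 39, 38}
insert 51 → {51, 50, 43, 42, 41, 39, 38}
run next job → 51; now {50, 43, 42, 41, 39, 38}
insert 56 → {56, 50, 43, 42, 41, 39, 38}
insert 49 → {56, 50, 49, 43, 42, 41, 39, 38}
insert 70 → {70, 56, 50, 49, 43, 42, 41, 39, 38}
run next job → 70; now {56, 50, 49, 43, 42, 41, 39, 38}
run next job → 56; now {50, 49, 43, 42, 41, 39, 38}
run next job → 50; now {49, 43, 42, 41, 39, 38}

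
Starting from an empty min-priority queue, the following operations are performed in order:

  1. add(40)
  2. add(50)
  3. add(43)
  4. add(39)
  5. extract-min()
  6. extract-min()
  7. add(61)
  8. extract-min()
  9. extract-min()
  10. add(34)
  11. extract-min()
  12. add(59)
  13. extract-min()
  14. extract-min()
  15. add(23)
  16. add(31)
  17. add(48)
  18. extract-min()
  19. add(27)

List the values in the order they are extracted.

39 → 40 → 43 → 50 → 34 → 59 → 61 → 23

insert 40 → {40}
insert 50 → {40, 50}
insert 43 → {40, 43, 50}
insert 39 → {39, 40, 43, 50}
extract-min → 39; now {40, 43, 50}
extract-min → 40; now {43, 50}
insert 61 → {43, 50, 61}
extract-min → 43; now {50, 61}
extract-min → 50; now {61}
insert 34 → {34, 61}
extract-min → 34; now {61}
insert 59 → {59, 61}
extract-min → 59; now {61}
extract-min → 61; now {}
insert 23 → {23}
insert 31 → {23, 31}
insert 48 → {23, 31, 48}
extract-min → 23; now {31, 48}
insert 27 → {27, 31, 48}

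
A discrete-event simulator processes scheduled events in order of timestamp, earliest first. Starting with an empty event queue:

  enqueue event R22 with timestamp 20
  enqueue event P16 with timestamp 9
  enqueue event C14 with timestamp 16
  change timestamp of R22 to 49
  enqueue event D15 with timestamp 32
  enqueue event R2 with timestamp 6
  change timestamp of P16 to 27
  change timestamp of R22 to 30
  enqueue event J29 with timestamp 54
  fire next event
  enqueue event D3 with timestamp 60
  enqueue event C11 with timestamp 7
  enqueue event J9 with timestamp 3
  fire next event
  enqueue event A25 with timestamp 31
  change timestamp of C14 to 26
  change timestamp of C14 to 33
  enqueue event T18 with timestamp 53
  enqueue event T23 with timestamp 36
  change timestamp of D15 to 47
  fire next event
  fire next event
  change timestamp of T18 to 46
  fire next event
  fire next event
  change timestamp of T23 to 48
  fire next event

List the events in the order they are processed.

[R2, J9, C11, P16, R22, A25, C14]

add R22 (timestamp 20) → {R22:20}
add P16 (timestamp 9) → {P16:9, R22:20}
add C14 (timestamp 16) → {P16:9, C14:16, R22:20}
update R22 to timestamp 49 → {P16:9, C14:16, R22:49}
add D15 (timestamp 32) → {P16:9, C14:16, D15:32, R22:49}
add R2 (timestamp 6) → {R2:6, P16:9, C14:16, D15:32, R22:49}
update P16 to timestamp 27 → {R2:6, C14:16, P16:27, D15:32, R22:49}
update R22 to timestamp 30 → {R2:6, C14:16, P16:27, R22:30, D15:32}
add J29 (timestamp 54) → {R2:6, C14:16, P16:27, R22:30, D15:32, J29:54}
fire next event → R2; now {C14:16, P16:27, R22:30, D15:32, J29:54}
add D3 (timestamp 60) → {C14:16, P16:27, R22:30, D15:32, J29:54, D3:60}
add C11 (timestamp 7) → {C11:7, C14:16, P16:27, R22:30, D15:32, J29:54, D3:60}
add J9 (timestamp 3) → {J9:3, C11:7, C14:16, P16:27, R22:30, D15:32, J29:54, D3:60}
fire next event → J9; now {C11:7, C14:16, P16:27, R22:30, D15:32, J29:54, D3:60}
add A25 (timestamp 31) → {C11:7, C14:16, P16:27, R22:30, A25:31, D15:32, J29:54, D3:60}
update C14 to timestamp 26 → {C11:7, C14:26, P16:27, R22:30, A25:31, D15:32, J29:54, D3:60}
update C14 to timestamp 33 → {C11:7, P16:27, R22:30, A25:31, D15:32, C14:33, J29:54, D3:60}
add T18 (timestamp 53) → {C11:7, P16:27, R22:30, A25:31, D15:32, C14:33, T18:53, J29:54, D3:60}
add T23 (timestamp 36) → {C11:7, P16:27, R22:30, A25:31, D15:32, C14:33, T23:36, T18:53, J29:54, D3:60}
update D15 to timestamp 47 → {C11:7, P16:27, R22:30, A25:31, C14:33, T23:36, D15:47, T18:53, J29:54, D3:60}
fire next event → C11; now {P16:27, R22:30, A25:31, C14:33, T23:36, D15:47, T18:53, J29:54, D3:60}
fire next event → P16; now {R22:30, A25:31, C14:33, T23:36, D15:47, T18:53, J29:54, D3:60}
update T18 to timestamp 46 → {R22:30, A25:31, C14:33, T23:36, T18:46, D15:47, J29:54, D3:60}
fire next event → R22; now {A25:31, C14:33, T23:36, T18:46, D15:47, J29:54, D3:60}
fire next event → A25; now {C14:33, T23:36, T18:46, D15:47, J29:54, D3:60}
update T23 to timestamp 48 → {C14:33, T18:46, D15:47, T23:48, J29:54, D3:60}
fire next event → C14; now {T18:46, D15:47, T23:48, J29:54, D3:60}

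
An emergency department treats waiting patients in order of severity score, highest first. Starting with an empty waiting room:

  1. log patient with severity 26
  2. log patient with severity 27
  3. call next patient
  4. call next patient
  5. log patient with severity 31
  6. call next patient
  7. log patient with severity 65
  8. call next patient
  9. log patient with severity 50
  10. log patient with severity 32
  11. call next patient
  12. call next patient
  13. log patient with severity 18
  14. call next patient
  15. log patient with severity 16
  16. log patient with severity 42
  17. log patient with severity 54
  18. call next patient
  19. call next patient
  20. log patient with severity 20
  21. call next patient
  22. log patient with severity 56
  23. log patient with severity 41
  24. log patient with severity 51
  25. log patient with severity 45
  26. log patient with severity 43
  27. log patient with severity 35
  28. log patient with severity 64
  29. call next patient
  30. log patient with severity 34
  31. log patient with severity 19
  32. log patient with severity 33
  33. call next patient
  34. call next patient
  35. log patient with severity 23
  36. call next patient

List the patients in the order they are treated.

[27, 26, 31, 65, 50, 32, 18, 54, 42, 20, 64, 56, 51, 45]

insert 26 → {26}
insert 27 → {27, 26}
call next patient → 27; now {26}
call next patient → 26; now {}
insert 31 → {31}
call next patient → 31; now {}
insert 65 → {65}
call next patient → 65; now {}
insert 50 → {50}
insert 32 → {50, 32}
call next patient → 50; now {32}
call next patient → 32; now {}
insert 18 → {18}
call next patient → 18; now {}
insert 16 → {16}
insert 42 → {42, 16}
insert 54 → {54, 42, 16}
call next patient → 54; now {42, 16}
call next patient → 42; now {16}
insert 20 → {20, 16}
call next patient → 20; now {16}
insert 56 → {56, 16}
insert 41 → {56, 41, 16}
insert 51 → {56, 51, 41, 16}
insert 45 → {56, 51, 45, 41, 16}
insert 43 → {56, 51, 45, 43, 41, 16}
insert 35 → {56, 51, 45, 43, 41, 35, 16}
insert 64 → {64, 56, 51, 45, 43, 41, 35, 16}
call next patient → 64; now {56, 51, 45, 43, 41, 35, 16}
insert 34 → {56, 51, 45, 43, 41, 35, 34, 16}
insert 19 → {56, 51, 45, 43, 41, 35, 34, 19, 16}
insert 33 → {56, 51, 45, 43, 41, 35, 34, 33, 19, 16}
call next patient → 56; now {51, 45, 43, 41, 35, 34, 33, 19, 16}
call next patient → 51; now {45, 43, 41, 35, 34, 33, 19, 16}
insert 23 → {45, 43, 41, 35, 34, 33, 23, 19, 16}
call next patient → 45; now {43, 41, 35, 34, 33, 23, 19, 16}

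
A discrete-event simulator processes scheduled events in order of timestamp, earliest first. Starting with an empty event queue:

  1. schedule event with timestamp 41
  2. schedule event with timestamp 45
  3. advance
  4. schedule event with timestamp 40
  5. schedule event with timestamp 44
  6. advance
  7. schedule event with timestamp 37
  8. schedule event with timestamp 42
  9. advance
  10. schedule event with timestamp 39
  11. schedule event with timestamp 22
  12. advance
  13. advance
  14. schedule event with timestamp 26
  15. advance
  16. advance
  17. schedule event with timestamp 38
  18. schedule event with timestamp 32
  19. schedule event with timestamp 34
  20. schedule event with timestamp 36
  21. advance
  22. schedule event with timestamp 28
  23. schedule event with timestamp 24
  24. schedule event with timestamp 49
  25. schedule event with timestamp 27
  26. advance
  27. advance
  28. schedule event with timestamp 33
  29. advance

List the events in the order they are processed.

41 → 40 → 37 → 22 → 39 → 26 → 42 → 32 → 24 → 27 → 28

insert 41 → {41}
insert 45 → {41, 45}
advance → 41; now {45}
insert 40 → {40, 45}
insert 44 → {40, 44, 45}
advance → 40; now {44, 45}
insert 37 → {37, 44, 45}
insert 42 → {37, 42, 44, 45}
advance → 37; now {42, 44, 45}
insert 39 → {39, 42, 44, 45}
insert 22 → {22, 39, 42, 44, 45}
advance → 22; now {39, 42, 44, 45}
advance → 39; now {42, 44, 45}
insert 26 → {26, 42, 44, 45}
advance → 26; now {42, 44, 45}
advance → 42; now {44, 45}
insert 38 → {38, 44, 45}
insert 32 → {32, 38, 44, 45}
insert 34 → {32, 34, 38, 44, 45}
insert 36 → {32, 34, 36, 38, 44, 45}
advance → 32; now {34, 36, 38, 44, 45}
insert 28 → {28, 34, 36, 38, 44, 45}
insert 24 → {24, 28, 34, 36, 38, 44, 45}
insert 49 → {24, 28, 34, 36, 38, 44, 45, 49}
insert 27 → {24, 27, 28, 34, 36, 38, 44, 45, 49}
advance → 24; now {27, 28, 34, 36, 38, 44, 45, 49}
advance → 27; now {28, 34, 36, 38, 44, 45, 49}
insert 33 → {28, 33, 34, 36, 38, 44, 45, 49}
advance → 28; now {33, 34, 36, 38, 44, 45, 49}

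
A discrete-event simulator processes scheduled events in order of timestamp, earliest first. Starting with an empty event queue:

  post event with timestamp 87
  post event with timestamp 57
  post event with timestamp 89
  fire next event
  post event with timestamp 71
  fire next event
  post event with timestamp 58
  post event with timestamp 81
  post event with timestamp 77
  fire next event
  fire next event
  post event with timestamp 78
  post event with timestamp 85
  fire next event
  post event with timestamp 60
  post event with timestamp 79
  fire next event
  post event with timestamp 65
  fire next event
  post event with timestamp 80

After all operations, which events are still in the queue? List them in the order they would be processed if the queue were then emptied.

insert 87 → {87}
insert 57 → {57, 87}
insert 89 → {57, 87, 89}
fire next event → 57; now {87, 89}
insert 71 → {71, 87, 89}
fire next event → 71; now {87, 89}
insert 58 → {58, 87, 89}
insert 81 → {58, 81, 87, 89}
insert 77 → {58, 77, 81, 87, 89}
fire next event → 58; now {77, 81, 87, 89}
fire next event → 77; now {81, 87, 89}
insert 78 → {78, 81, 87, 89}
insert 85 → {78, 81, 85, 87, 89}
fire next event → 78; now {81, 85, 87, 89}
insert 60 → {60, 81, 85, 87, 89}
insert 79 → {60, 79, 81, 85, 87, 89}
fire next event → 60; now {79, 81, 85, 87, 89}
insert 65 → {65, 79, 81, 85, 87, 89}
fire next event → 65; now {79, 81, 85, 87, 89}
insert 80 → {79, 80, 81, 85, 87, 89}

79, 80, 81, 85, 87, 89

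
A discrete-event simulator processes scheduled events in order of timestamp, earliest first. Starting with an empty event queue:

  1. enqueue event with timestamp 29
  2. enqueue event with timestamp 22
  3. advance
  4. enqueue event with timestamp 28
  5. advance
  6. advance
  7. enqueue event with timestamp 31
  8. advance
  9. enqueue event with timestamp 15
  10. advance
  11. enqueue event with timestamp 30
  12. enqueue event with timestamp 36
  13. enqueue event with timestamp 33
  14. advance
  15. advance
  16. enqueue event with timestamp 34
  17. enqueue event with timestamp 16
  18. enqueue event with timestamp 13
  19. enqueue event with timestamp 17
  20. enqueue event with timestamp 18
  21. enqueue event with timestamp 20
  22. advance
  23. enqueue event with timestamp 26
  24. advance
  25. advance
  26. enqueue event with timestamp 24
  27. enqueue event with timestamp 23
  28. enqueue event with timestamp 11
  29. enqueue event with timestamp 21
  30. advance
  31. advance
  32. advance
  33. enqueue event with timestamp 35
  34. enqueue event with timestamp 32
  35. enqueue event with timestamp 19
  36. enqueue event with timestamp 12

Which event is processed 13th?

insert 29 → {29}
insert 22 → {22, 29}
advance → 22; now {29}
insert 28 → {28, 29}
advance → 28; now {29}
advance → 29; now {}
insert 31 → {31}
advance → 31; now {}
insert 15 → {15}
advance → 15; now {}
insert 30 → {30}
insert 36 → {30, 36}
insert 33 → {30, 33, 36}
advance → 30; now {33, 36}
advance → 33; now {36}
insert 34 → {34, 36}
insert 16 → {16, 34, 36}
insert 13 → {13, 16, 34, 36}
insert 17 → {13, 16, 17, 34, 36}
insert 18 → {13, 16, 17, 18, 34, 36}
insert 20 → {13, 16, 17, 18, 20, 34, 36}
advance → 13; now {16, 17, 18, 20, 34, 36}
insert 26 → {16, 17, 18, 20, 26, 34, 36}
advance → 16; now {17, 18, 20, 26, 34, 36}
advance → 17; now {18, 20, 26, 34, 36}
insert 24 → {18, 20, 24, 26, 34, 36}
insert 23 → {18, 20, 23, 24, 26, 34, 36}
insert 11 → {11, 18, 20, 23, 24, 26, 34, 36}
insert 21 → {11, 18, 20, 21, 23, 24, 26, 34, 36}
advance → 11; now {18, 20, 21, 23, 24, 26, 34, 36}
advance → 18; now {20, 21, 23, 24, 26, 34, 36}
advance → 20; now {21, 23, 24, 26, 34, 36}
insert 35 → {21, 23, 24, 26, 34, 35, 36}
insert 32 → {21, 23, 24, 26, 32, 34, 35, 36}
insert 19 → {19, 21, 23, 24, 26, 32, 34, 35, 36}
insert 12 → {12, 19, 21, 23, 24, 26, 32, 34, 35, 36}

20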